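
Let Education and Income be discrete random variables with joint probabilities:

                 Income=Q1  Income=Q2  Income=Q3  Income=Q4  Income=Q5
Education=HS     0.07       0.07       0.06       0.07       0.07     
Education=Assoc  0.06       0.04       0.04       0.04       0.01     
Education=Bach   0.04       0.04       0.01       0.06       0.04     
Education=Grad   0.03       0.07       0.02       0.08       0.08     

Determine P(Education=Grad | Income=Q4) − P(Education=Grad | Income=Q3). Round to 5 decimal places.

P(Income=Q4) = 0.07 + 0.04 + 0.06 + 0.08 = 0.25; P(Education=Grad | Income=Q4) = 0.08/0.25 = 0.320000.
P(Income=Q3) = 0.06 + 0.04 + 0.01 + 0.02 = 0.13; P(Education=Grad | Income=Q3) = 0.02/0.13 = 0.153846.
Difference = 0.16615.

0.16615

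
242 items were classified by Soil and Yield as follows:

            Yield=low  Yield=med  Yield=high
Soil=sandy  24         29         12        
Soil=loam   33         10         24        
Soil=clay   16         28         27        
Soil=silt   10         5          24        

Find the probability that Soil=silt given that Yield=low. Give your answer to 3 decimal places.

Total with Yield=low: 24 + 33 + 16 + 10 = 83.
P(Soil=silt | Yield=low) = 10/83 = 0.120.

0.120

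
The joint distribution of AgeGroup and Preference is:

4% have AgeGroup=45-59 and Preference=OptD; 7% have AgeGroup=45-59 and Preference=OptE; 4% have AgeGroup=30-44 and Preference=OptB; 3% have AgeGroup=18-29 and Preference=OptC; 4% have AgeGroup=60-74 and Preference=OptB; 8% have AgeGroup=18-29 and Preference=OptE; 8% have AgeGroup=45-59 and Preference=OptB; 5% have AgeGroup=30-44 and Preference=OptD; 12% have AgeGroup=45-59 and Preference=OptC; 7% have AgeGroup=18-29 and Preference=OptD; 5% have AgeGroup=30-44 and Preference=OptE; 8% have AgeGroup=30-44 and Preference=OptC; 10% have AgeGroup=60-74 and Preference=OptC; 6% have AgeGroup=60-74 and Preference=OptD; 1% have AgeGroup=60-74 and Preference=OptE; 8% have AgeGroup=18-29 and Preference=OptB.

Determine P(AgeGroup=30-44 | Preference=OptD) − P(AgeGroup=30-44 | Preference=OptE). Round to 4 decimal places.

-0.0108

P(Preference=OptD) = 0.07 + 0.05 + 0.04 + 0.06 = 0.22; P(AgeGroup=30-44 | Preference=OptD) = 0.05/0.22 = 0.22727.
P(Preference=OptE) = 0.08 + 0.05 + 0.07 + 0.01 = 0.21; P(AgeGroup=30-44 | Preference=OptE) = 0.05/0.21 = 0.23810.
Difference = -0.0108.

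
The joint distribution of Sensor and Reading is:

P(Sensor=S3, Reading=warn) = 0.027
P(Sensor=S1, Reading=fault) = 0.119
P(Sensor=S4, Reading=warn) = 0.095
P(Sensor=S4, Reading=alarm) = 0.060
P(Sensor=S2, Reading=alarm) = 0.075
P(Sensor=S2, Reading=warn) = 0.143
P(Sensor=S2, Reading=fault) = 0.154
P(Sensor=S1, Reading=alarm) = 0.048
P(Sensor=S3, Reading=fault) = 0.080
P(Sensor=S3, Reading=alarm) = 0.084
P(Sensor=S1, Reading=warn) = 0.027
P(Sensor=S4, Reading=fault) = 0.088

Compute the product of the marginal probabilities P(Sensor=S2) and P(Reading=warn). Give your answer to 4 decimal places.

P(Sensor=S2) = 0.143 + 0.075 + 0.154 = 0.372.
P(Reading=warn) = 0.027 + 0.143 + 0.027 + 0.095 = 0.292.
Product: 0.372 × 0.292 = 0.1086.

0.1086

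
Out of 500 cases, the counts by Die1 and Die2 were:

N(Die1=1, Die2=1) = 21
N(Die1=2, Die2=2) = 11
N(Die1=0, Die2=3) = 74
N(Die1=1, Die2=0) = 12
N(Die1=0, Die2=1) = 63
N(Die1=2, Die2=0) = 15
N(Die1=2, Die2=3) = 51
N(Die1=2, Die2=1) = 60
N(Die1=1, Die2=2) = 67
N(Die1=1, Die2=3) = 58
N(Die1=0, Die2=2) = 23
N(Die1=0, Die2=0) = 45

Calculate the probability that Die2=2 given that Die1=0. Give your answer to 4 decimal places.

0.1122

Total with Die1=0: 45 + 63 + 23 + 74 = 205.
P(Die2=2 | Die1=0) = 23/205 = 0.1122.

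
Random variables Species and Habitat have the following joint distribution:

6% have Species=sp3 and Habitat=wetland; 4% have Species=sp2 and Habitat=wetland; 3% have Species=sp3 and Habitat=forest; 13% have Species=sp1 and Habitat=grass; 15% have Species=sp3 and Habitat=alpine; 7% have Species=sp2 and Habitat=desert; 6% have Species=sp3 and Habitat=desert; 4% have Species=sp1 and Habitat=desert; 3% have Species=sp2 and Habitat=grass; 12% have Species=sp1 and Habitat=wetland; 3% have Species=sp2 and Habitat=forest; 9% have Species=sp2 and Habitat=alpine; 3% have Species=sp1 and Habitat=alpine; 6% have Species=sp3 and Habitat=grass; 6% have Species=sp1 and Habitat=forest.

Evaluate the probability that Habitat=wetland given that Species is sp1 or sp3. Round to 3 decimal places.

0.243

P(Species=sp1) = 0.06 + 0.13 + 0.12 + 0.04 + 0.03 = 0.38.
P(Species=sp3) = 0.03 + 0.06 + 0.06 + 0.06 + 0.15 = 0.36.
P(Species ∈ {sp1, sp3}) = 0.38 + 0.36 = 0.74; P(Habitat=wetland, Species ∈ {sp1, sp3}) = 0.12 + 0.06 = 0.18.
P(Habitat=wetland | Species ∈ {sp1, sp3}) = 0.18/0.74 = 0.243.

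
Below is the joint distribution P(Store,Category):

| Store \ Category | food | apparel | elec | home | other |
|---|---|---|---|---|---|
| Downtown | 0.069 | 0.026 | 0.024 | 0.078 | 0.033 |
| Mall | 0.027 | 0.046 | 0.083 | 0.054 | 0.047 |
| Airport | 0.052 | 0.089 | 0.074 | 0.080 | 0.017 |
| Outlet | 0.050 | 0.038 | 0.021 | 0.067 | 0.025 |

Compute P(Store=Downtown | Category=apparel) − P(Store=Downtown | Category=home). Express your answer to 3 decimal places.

P(Category=apparel) = 0.026 + 0.046 + 0.089 + 0.038 = 0.199; P(Store=Downtown | Category=apparel) = 0.026/0.199 = 0.1307.
P(Category=home) = 0.078 + 0.054 + 0.080 + 0.067 = 0.279; P(Store=Downtown | Category=home) = 0.078/0.279 = 0.2796.
Difference = -0.149.

-0.149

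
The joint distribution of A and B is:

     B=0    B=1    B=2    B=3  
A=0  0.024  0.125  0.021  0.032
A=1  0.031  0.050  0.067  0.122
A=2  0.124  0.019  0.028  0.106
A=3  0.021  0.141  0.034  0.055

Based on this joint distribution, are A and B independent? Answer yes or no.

P(A=2) = 0.277 and P(B=1) = 0.335, so their product is 0.09280, but P(A=2, B=1) = 0.019. Since these differ, A and B are not independent.

no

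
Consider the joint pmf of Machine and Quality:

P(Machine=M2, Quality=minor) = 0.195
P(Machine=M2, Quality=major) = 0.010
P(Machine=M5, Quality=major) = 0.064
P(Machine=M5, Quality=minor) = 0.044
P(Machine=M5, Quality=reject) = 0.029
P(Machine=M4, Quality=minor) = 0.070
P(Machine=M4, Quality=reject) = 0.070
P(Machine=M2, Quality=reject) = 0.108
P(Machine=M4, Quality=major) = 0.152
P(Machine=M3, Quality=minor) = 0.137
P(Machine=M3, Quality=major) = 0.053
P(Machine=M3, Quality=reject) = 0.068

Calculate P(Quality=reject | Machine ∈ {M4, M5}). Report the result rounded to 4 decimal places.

P(Machine=M4) = 0.070 + 0.152 + 0.070 = 0.292.
P(Machine=M5) = 0.044 + 0.064 + 0.029 = 0.137.
P(Machine ∈ {M4, M5}) = 0.292 + 0.137 = 0.429; P(Quality=reject, Machine ∈ {M4, M5}) = 0.070 + 0.029 = 0.099.
P(Quality=reject | Machine ∈ {M4, M5}) = 0.099/0.429 = 0.2308.

0.2308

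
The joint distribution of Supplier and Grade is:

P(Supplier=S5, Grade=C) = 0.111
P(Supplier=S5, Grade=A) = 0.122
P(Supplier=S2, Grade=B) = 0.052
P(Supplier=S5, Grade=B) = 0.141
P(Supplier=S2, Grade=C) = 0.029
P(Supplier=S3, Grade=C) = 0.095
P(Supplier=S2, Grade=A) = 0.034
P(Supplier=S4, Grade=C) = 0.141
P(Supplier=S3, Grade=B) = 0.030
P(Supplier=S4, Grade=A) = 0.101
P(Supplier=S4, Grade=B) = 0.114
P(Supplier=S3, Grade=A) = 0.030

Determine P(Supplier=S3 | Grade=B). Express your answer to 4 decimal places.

0.0890

P(Grade=B) = 0.052 + 0.030 + 0.114 + 0.141 = 0.337.
P(Supplier=S3 | Grade=B) = 0.030/0.337 = 0.0890.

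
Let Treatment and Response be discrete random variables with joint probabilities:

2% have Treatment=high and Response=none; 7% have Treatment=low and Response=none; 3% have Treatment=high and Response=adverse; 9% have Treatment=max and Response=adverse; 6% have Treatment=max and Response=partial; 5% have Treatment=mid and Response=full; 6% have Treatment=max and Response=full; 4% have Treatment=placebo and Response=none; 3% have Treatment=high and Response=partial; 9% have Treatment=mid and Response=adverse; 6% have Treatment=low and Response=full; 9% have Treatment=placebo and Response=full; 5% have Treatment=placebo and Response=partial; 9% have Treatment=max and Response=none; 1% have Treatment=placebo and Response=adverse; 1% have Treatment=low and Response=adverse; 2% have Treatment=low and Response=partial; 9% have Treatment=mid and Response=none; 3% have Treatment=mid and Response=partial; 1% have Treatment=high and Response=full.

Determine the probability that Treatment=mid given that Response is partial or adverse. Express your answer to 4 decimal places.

0.2857

P(Response=partial) = 0.05 + 0.02 + 0.03 + 0.03 + 0.06 = 0.19.
P(Response=adverse) = 0.01 + 0.01 + 0.09 + 0.03 + 0.09 = 0.23.
P(Response ∈ {partial, adverse}) = 0.19 + 0.23 = 0.42; P(Treatment=mid, Response ∈ {partial, adverse}) = 0.03 + 0.09 = 0.12.
P(Treatment=mid | Response ∈ {partial, adverse}) = 0.12/0.42 = 0.2857.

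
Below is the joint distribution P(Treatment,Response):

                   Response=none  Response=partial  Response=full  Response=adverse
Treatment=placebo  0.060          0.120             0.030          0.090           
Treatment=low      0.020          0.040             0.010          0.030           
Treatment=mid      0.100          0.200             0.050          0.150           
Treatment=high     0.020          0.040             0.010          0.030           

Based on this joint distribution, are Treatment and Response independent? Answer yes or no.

yes

Every cell satisfies P(Treatment,Response) = P(Treatment)·P(Response). For instance P(Treatment=low) = 0.100, P(Response=full) = 0.100, and 0.100×0.100 = 0.010 matches the joint entry. So Treatment and Response are independent.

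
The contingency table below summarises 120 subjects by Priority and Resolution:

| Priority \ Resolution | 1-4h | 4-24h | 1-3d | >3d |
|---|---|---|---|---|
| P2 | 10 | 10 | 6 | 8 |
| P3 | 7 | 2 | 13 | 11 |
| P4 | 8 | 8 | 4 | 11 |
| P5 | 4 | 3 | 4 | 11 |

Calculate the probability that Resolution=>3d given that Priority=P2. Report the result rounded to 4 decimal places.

Total with Priority=P2: 10 + 10 + 6 + 8 = 34.
P(Resolution=>3d | Priority=P2) = 8/34 = 0.2353.

0.2353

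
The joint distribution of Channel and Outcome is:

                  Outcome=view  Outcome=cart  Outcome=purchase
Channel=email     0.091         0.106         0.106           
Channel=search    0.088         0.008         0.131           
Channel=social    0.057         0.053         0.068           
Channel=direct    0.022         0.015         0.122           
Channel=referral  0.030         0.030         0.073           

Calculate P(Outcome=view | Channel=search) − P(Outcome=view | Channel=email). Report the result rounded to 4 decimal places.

P(Channel=search) = 0.088 + 0.008 + 0.131 = 0.227; P(Outcome=view | Channel=search) = 0.088/0.227 = 0.38767.
P(Channel=email) = 0.091 + 0.106 + 0.106 = 0.303; P(Outcome=view | Channel=email) = 0.091/0.303 = 0.30033.
Difference = 0.0873.

0.0873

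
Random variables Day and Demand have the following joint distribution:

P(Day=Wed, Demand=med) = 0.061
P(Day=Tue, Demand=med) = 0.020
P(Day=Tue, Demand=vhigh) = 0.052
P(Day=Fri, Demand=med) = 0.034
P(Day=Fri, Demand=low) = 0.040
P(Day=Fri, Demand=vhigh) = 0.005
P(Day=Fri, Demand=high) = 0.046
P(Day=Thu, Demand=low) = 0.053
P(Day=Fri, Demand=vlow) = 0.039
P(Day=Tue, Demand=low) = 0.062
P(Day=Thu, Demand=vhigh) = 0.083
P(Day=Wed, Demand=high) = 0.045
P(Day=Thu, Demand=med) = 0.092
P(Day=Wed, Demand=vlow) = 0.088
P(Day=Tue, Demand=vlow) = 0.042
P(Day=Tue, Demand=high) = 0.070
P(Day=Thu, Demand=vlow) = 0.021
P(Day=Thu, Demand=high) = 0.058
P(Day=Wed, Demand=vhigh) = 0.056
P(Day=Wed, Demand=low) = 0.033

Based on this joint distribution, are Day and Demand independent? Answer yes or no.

no

P(Day=Thu) = 0.307 and P(Demand=vlow) = 0.190, so their product is 0.05833, but P(Day=Thu, Demand=vlow) = 0.021. Since these differ, Day and Demand are not independent.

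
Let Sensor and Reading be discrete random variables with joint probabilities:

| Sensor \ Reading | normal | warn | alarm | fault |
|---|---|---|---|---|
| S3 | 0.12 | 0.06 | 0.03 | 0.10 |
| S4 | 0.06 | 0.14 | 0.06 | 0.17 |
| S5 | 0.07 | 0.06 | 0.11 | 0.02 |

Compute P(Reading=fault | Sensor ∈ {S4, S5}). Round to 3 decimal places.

P(Sensor=S4) = 0.06 + 0.14 + 0.06 + 0.17 = 0.43.
P(Sensor=S5) = 0.07 + 0.06 + 0.11 + 0.02 = 0.26.
P(Sensor ∈ {S4, S5}) = 0.43 + 0.26 = 0.69; P(Reading=fault, Sensor ∈ {S4, S5}) = 0.17 + 0.02 = 0.19.
P(Reading=fault | Sensor ∈ {S4, S5}) = 0.19/0.69 = 0.275.

0.275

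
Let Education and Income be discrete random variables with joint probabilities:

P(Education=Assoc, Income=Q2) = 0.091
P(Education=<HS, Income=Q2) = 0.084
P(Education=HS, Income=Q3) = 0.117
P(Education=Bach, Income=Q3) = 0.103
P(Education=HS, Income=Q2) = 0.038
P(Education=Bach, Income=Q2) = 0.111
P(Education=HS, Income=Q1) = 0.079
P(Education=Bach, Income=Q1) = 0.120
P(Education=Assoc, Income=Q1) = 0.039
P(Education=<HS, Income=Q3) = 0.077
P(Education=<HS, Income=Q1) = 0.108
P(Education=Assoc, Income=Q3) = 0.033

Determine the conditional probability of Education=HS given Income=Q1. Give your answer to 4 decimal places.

P(Income=Q1) = 0.108 + 0.079 + 0.039 + 0.120 = 0.346.
P(Education=HS | Income=Q1) = 0.079/0.346 = 0.2283.

0.2283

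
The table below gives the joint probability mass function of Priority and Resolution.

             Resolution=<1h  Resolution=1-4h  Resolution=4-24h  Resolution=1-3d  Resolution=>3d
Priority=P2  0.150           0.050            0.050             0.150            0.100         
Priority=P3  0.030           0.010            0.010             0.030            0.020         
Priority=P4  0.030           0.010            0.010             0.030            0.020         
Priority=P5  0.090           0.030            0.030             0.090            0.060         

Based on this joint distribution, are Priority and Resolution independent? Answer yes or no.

Every cell satisfies P(Priority,Resolution) = P(Priority)·P(Resolution). For instance P(Priority=P4) = 0.100, P(Resolution=<1h) = 0.300, and 0.100×0.300 = 0.030 matches the joint entry. So Priority and Resolution are independent.

yes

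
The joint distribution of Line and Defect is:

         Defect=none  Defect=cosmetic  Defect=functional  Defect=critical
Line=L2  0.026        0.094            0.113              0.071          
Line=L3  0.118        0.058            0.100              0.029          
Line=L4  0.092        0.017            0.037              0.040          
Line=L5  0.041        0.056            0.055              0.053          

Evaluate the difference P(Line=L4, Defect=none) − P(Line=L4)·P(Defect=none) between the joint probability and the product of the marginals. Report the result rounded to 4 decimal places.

0.0405

P(Line=L4) = 0.092 + 0.017 + 0.037 + 0.040 = 0.186.
P(Defect=none) = 0.026 + 0.118 + 0.092 + 0.041 = 0.277.
P(Line=L4, Defect=none) − P(Line=L4)P(Defect=none) = 0.092 − 0.186×0.277 = 0.0405.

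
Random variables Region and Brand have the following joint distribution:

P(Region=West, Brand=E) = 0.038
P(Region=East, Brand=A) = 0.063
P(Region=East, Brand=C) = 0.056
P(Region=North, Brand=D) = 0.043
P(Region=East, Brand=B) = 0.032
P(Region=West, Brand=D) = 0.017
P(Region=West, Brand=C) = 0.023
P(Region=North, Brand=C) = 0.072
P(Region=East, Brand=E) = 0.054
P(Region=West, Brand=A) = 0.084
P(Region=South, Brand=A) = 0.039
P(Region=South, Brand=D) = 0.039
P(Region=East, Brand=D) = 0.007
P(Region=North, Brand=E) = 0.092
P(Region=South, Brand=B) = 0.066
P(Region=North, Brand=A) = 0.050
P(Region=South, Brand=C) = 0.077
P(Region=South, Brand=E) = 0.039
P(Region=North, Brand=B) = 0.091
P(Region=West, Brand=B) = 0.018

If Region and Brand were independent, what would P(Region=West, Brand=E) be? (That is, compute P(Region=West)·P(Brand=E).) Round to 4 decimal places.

0.0401

P(Region=West) = 0.084 + 0.018 + 0.023 + 0.017 + 0.038 = 0.180.
P(Brand=E) = 0.092 + 0.039 + 0.054 + 0.038 = 0.223.
Product: 0.180 × 0.223 = 0.0401.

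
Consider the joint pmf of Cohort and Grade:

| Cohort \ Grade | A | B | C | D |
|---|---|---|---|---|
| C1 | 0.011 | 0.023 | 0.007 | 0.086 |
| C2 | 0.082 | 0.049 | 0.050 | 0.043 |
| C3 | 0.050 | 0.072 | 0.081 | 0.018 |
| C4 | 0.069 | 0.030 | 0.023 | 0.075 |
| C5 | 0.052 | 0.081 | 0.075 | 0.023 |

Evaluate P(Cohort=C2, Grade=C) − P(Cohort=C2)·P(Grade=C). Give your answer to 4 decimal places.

-0.0029

P(Cohort=C2) = 0.082 + 0.049 + 0.050 + 0.043 = 0.224.
P(Grade=C) = 0.007 + 0.050 + 0.081 + 0.023 + 0.075 = 0.236.
P(Cohort=C2, Grade=C) − P(Cohort=C2)P(Grade=C) = 0.050 − 0.224×0.236 = -0.0029.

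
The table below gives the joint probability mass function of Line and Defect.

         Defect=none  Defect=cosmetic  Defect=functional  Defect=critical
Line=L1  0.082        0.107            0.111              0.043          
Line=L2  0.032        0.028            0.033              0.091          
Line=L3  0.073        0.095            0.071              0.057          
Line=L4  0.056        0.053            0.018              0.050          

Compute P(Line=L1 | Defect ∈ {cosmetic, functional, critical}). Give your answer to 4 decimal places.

0.3448

P(Defect=cosmetic) = 0.107 + 0.028 + 0.095 + 0.053 = 0.283.
P(Defect=functional) = 0.111 + 0.033 + 0.071 + 0.018 = 0.233.
P(Defect=critical) = 0.043 + 0.091 + 0.057 + 0.050 = 0.241.
P(Defect ∈ {cosmetic, functional, critical}) = 0.283 + 0.233 + 0.241 = 0.757; P(Line=L1, Defect ∈ {cosmetic, functional, critical}) = 0.107 + 0.111 + 0.043 = 0.261.
P(Line=L1 | Defect ∈ {cosmetic, functional, critical}) = 0.261/0.757 = 0.3448.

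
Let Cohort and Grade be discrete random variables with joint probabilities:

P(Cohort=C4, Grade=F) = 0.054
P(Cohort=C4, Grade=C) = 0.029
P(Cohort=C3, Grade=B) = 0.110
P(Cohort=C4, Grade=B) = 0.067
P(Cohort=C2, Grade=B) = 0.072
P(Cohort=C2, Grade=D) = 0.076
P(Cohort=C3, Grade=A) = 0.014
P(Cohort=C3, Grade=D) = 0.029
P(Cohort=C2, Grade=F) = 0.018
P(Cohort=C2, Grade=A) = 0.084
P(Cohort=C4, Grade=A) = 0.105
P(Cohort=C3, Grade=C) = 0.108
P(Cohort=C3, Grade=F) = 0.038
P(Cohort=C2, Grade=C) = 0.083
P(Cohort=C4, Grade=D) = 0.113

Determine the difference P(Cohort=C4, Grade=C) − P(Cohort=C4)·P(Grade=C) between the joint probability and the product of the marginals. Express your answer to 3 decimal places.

P(Cohort=C4) = 0.105 + 0.067 + 0.029 + 0.113 + 0.054 = 0.368.
P(Grade=C) = 0.083 + 0.108 + 0.029 = 0.220.
P(Cohort=C4, Grade=C) − P(Cohort=C4)P(Grade=C) = 0.029 − 0.368×0.220 = -0.052.

-0.052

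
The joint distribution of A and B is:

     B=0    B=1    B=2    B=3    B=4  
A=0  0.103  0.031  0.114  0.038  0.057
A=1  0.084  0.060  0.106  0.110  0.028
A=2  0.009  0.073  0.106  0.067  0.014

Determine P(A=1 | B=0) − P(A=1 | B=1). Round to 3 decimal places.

P(B=0) = 0.103 + 0.084 + 0.009 = 0.196; P(A=1 | B=0) = 0.084/0.196 = 0.4286.
P(B=1) = 0.031 + 0.060 + 0.073 = 0.164; P(A=1 | B=1) = 0.060/0.164 = 0.3659.
Difference = 0.063.

0.063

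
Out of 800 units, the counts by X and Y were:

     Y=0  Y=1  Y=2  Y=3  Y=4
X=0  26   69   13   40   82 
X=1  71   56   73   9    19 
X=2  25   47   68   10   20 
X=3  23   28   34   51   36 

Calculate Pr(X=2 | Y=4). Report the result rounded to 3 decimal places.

0.127

Total with Y=4: 82 + 19 + 20 + 36 = 157.
P(X=2 | Y=4) = 20/157 = 0.127.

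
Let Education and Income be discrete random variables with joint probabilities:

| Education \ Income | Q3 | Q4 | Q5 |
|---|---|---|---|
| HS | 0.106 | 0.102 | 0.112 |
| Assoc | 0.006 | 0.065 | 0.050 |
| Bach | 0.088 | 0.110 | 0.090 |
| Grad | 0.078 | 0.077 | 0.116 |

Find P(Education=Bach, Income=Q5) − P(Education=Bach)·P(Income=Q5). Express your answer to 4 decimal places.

-0.0160

P(Education=Bach) = 0.088 + 0.110 + 0.090 = 0.288.
P(Income=Q5) = 0.112 + 0.050 + 0.090 + 0.116 = 0.368.
P(Education=Bach, Income=Q5) − P(Education=Bach)P(Income=Q5) = 0.090 − 0.288×0.368 = -0.0160.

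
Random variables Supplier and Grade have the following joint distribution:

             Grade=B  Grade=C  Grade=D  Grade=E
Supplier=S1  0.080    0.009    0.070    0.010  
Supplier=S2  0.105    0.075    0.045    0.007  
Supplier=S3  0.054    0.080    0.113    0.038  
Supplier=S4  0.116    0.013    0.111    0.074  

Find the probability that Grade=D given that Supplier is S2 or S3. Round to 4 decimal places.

0.3056

P(Supplier=S2) = 0.105 + 0.075 + 0.045 + 0.007 = 0.232.
P(Supplier=S3) = 0.054 + 0.080 + 0.113 + 0.038 = 0.285.
P(Supplier ∈ {S2, S3}) = 0.232 + 0.285 = 0.517; P(Grade=D, Supplier ∈ {S2, S3}) = 0.045 + 0.113 = 0.158.
P(Grade=D | Supplier ∈ {S2, S3}) = 0.158/0.517 = 0.3056.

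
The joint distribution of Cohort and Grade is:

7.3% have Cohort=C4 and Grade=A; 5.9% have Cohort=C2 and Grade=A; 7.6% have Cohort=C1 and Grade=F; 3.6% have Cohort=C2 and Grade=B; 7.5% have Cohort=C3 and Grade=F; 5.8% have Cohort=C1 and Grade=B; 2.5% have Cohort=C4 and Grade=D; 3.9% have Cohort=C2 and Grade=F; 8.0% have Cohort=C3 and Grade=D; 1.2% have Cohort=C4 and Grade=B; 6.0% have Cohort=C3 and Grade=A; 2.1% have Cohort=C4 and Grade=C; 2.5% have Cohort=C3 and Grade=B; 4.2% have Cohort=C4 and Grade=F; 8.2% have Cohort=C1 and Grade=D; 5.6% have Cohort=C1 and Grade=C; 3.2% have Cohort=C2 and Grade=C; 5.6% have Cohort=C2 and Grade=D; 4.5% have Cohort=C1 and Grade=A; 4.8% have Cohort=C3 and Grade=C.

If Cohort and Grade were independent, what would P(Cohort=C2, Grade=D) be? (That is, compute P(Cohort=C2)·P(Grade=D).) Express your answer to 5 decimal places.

0.05395

P(Cohort=C2) = 0.059 + 0.036 + 0.032 + 0.056 + 0.039 = 0.222.
P(Grade=D) = 0.082 + 0.056 + 0.080 + 0.025 = 0.243.
Product: 0.222 × 0.243 = 0.05395.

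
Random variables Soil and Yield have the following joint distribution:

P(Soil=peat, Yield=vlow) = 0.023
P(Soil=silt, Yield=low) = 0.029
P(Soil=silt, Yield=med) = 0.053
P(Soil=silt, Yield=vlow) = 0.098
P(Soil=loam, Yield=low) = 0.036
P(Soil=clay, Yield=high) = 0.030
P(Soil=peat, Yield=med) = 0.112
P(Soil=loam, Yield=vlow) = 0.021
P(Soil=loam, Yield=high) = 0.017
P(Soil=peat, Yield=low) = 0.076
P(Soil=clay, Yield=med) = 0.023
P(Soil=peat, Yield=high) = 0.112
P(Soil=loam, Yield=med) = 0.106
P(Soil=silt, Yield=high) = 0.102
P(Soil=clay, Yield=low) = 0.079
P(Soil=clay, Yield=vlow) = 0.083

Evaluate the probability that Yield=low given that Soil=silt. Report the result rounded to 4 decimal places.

0.1028

P(Soil=silt) = 0.098 + 0.029 + 0.053 + 0.102 = 0.282.
P(Yield=low | Soil=silt) = 0.029/0.282 = 0.1028.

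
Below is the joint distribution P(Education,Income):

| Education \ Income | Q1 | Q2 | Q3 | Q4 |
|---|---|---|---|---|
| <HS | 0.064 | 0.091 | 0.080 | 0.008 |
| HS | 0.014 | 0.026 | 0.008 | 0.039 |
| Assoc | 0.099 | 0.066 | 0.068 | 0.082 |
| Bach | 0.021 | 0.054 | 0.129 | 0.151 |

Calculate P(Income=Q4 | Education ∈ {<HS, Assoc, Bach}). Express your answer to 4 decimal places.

P(Education=<HS) = 0.064 + 0.091 + 0.080 + 0.008 = 0.243.
P(Education=Assoc) = 0.099 + 0.066 + 0.068 + 0.082 = 0.315.
P(Education=Bach) = 0.021 + 0.054 + 0.129 + 0.151 = 0.355.
P(Education ∈ {<HS, Assoc, Bach}) = 0.243 + 0.315 + 0.355 = 0.913; P(Income=Q4, Education ∈ {<HS, Assoc, Bach}) = 0.008 + 0.082 + 0.151 = 0.241.
P(Income=Q4 | Education ∈ {<HS, Assoc, Bach}) = 0.241/0.913 = 0.2640.

0.2640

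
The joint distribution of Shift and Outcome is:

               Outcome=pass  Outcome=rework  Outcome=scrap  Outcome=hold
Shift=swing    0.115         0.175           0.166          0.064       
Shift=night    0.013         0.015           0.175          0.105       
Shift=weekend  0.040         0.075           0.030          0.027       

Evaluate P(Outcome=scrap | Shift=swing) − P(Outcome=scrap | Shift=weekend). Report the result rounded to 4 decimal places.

P(Shift=swing) = 0.115 + 0.175 + 0.166 + 0.064 = 0.520; P(Outcome=scrap | Shift=swing) = 0.166/0.520 = 0.31923.
P(Shift=weekend) = 0.040 + 0.075 + 0.030 + 0.027 = 0.172; P(Outcome=scrap | Shift=weekend) = 0.030/0.172 = 0.17442.
Difference = 0.1448.

0.1448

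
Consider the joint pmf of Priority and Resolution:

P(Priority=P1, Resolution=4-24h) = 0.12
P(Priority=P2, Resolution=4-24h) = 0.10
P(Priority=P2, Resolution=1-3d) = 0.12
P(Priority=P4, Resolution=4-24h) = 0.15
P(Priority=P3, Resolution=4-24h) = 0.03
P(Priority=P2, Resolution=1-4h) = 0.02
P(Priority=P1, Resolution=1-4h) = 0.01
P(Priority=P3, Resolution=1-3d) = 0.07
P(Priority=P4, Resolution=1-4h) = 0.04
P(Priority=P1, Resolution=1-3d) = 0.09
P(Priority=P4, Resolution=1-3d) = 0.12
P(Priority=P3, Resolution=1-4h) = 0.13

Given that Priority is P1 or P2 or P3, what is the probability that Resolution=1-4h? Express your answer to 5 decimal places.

0.23188

P(Priority=P1) = 0.01 + 0.12 + 0.09 = 0.22.
P(Priority=P2) = 0.02 + 0.10 + 0.12 = 0.24.
P(Priority=P3) = 0.13 + 0.03 + 0.07 = 0.23.
P(Priority ∈ {P1, P2, P3}) = 0.22 + 0.24 + 0.23 = 0.69; P(Resolution=1-4h, Priority ∈ {P1, P2, P3}) = 0.01 + 0.02 + 0.13 = 0.16.
P(Resolution=1-4h | Priority ∈ {P1, P2, P3}) = 0.16/0.69 = 0.23188.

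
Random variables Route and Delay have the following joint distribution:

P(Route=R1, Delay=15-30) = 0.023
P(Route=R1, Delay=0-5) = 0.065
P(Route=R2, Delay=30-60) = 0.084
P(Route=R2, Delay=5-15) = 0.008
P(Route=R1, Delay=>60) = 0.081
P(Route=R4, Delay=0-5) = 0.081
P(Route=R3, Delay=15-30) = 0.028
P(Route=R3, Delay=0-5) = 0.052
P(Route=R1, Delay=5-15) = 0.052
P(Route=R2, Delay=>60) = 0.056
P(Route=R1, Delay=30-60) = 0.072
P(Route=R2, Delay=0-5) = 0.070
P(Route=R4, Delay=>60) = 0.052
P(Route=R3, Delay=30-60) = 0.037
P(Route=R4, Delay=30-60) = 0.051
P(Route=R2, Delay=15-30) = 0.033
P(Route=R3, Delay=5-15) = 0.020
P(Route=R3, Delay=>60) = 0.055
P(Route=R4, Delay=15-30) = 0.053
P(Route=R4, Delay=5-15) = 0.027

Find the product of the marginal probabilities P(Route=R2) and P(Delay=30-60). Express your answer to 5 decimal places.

P(Route=R2) = 0.070 + 0.008 + 0.033 + 0.084 + 0.056 = 0.251.
P(Delay=30-60) = 0.072 + 0.084 + 0.037 + 0.051 = 0.244.
Product: 0.251 × 0.244 = 0.06124.

0.06124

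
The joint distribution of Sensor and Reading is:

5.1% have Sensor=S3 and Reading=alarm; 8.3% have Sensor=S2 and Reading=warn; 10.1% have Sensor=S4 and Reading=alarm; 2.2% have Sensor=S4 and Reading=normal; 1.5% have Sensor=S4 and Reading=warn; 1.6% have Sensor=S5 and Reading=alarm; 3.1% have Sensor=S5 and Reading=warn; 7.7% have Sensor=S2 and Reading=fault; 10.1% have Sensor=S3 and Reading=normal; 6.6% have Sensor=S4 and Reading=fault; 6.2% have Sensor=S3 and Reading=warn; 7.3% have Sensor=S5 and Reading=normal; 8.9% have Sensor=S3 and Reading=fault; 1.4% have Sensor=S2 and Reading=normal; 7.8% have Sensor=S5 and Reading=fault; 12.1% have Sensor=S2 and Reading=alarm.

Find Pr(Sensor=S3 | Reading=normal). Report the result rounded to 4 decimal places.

P(Reading=normal) = 0.014 + 0.101 + 0.022 + 0.073 = 0.210.
P(Sensor=S3 | Reading=normal) = 0.101/0.210 = 0.4810.

0.4810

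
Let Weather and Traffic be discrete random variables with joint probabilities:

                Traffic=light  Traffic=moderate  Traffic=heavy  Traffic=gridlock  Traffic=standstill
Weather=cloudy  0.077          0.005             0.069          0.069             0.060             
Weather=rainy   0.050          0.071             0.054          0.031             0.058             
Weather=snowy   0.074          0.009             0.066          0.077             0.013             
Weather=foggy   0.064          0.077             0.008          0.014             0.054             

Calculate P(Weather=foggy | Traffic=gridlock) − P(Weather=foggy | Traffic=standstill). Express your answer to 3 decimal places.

P(Traffic=gridlock) = 0.069 + 0.031 + 0.077 + 0.014 = 0.191; P(Weather=foggy | Traffic=gridlock) = 0.014/0.191 = 0.0733.
P(Traffic=standstill) = 0.060 + 0.058 + 0.013 + 0.054 = 0.185; P(Weather=foggy | Traffic=standstill) = 0.054/0.185 = 0.2919.
Difference = -0.219.

-0.219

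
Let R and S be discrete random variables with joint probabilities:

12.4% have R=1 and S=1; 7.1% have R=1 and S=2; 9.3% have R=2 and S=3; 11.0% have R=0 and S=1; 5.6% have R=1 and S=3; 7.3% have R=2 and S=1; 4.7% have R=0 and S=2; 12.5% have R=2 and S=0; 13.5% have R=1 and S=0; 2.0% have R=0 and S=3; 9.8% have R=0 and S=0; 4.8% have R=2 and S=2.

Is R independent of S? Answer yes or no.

no

P(R=2) = 0.339 and P(S=3) = 0.169, so their product is 0.05729, but P(R=2, S=3) = 0.093. Since these differ, R and S are not independent.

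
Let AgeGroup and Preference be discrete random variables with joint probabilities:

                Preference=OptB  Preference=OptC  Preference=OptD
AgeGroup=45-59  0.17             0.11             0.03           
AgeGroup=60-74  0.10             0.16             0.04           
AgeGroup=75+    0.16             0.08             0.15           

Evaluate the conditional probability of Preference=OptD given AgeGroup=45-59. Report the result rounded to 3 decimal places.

P(AgeGroup=45-59) = 0.17 + 0.11 + 0.03 = 0.31.
P(Preference=OptD | AgeGroup=45-59) = 0.03/0.31 = 0.097.

0.097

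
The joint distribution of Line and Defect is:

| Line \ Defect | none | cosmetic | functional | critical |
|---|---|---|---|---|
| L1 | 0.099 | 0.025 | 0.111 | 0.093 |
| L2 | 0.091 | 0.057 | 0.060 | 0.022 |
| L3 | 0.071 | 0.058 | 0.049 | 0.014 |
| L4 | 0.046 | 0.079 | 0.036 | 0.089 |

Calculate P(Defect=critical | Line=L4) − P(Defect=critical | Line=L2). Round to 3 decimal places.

0.260

P(Line=L4) = 0.046 + 0.079 + 0.036 + 0.089 = 0.250; P(Defect=critical | Line=L4) = 0.089/0.250 = 0.3560.
P(Line=L2) = 0.091 + 0.057 + 0.060 + 0.022 = 0.230; P(Defect=critical | Line=L2) = 0.022/0.230 = 0.0957.
Difference = 0.260.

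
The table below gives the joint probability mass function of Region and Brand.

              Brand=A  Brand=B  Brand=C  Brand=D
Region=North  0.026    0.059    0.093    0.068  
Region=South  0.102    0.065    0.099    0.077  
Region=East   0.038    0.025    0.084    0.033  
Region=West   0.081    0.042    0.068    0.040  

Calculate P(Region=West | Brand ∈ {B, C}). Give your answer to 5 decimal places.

0.20561

P(Brand=B) = 0.059 + 0.065 + 0.025 + 0.042 = 0.191.
P(Brand=C) = 0.093 + 0.099 + 0.084 + 0.068 = 0.344.
P(Brand ∈ {B, C}) = 0.191 + 0.344 = 0.535; P(Region=West, Brand ∈ {B, C}) = 0.042 + 0.068 = 0.110.
P(Region=West | Brand ∈ {B, C}) = 0.110/0.535 = 0.20561.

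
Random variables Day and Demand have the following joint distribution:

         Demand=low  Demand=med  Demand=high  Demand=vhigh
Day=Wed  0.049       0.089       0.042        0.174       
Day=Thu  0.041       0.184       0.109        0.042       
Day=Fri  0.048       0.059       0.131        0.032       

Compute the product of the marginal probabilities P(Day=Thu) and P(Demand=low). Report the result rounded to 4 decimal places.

0.0519

P(Day=Thu) = 0.041 + 0.184 + 0.109 + 0.042 = 0.376.
P(Demand=low) = 0.049 + 0.041 + 0.048 = 0.138.
Product: 0.376 × 0.138 = 0.0519.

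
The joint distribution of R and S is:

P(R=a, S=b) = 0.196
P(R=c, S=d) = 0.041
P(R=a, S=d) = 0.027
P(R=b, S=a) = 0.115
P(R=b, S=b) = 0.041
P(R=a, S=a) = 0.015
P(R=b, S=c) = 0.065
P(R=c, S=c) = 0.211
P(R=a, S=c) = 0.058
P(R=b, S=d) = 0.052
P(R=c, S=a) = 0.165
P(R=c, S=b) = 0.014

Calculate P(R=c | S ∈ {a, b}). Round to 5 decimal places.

0.32784

P(S=a) = 0.015 + 0.115 + 0.165 = 0.295.
P(S=b) = 0.196 + 0.041 + 0.014 = 0.251.
P(S ∈ {a, b}) = 0.295 + 0.251 = 0.546; P(R=c, S ∈ {a, b}) = 0.165 + 0.014 = 0.179.
P(R=c | S ∈ {a, b}) = 0.179/0.546 = 0.32784.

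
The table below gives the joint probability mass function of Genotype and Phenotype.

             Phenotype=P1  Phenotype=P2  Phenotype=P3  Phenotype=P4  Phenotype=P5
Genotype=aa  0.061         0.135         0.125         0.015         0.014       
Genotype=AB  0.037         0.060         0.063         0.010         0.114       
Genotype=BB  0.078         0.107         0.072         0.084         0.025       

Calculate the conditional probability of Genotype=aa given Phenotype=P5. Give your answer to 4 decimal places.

0.0915

P(Phenotype=P5) = 0.014 + 0.114 + 0.025 = 0.153.
P(Genotype=aa | Phenotype=P5) = 0.014/0.153 = 0.0915.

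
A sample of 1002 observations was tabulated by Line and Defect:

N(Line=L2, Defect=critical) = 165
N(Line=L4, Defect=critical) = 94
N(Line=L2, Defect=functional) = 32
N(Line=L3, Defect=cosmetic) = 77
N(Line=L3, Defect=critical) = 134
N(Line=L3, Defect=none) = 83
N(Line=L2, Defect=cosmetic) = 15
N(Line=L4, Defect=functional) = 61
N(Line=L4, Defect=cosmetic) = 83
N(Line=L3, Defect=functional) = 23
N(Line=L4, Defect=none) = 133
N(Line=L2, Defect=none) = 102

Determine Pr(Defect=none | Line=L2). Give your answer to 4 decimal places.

Total with Line=L2: 102 + 15 + 32 + 165 = 314.
P(Defect=none | Line=L2) = 102/314 = 0.3248.

0.3248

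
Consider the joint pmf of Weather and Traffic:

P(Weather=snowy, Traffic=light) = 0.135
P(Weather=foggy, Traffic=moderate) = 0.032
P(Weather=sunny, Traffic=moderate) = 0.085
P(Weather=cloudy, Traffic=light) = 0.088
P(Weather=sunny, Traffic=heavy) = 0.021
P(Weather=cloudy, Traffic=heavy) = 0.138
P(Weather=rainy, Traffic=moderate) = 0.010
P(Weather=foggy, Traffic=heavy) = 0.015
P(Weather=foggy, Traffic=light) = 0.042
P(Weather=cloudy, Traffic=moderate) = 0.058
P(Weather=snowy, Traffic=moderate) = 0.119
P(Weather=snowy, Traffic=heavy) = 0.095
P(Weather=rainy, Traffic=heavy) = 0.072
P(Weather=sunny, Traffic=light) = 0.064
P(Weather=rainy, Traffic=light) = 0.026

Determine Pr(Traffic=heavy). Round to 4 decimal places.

0.3410

P(Traffic=heavy) = 0.021 + 0.138 + 0.072 + 0.095 + 0.015 = 0.341.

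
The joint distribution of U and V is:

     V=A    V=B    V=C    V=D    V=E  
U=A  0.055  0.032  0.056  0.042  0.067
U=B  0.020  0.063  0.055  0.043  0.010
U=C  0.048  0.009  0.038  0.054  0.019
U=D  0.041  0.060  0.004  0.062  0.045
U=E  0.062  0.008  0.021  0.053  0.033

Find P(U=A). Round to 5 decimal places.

P(U=A) = 0.055 + 0.032 + 0.056 + 0.042 + 0.067 = 0.252.

0.25200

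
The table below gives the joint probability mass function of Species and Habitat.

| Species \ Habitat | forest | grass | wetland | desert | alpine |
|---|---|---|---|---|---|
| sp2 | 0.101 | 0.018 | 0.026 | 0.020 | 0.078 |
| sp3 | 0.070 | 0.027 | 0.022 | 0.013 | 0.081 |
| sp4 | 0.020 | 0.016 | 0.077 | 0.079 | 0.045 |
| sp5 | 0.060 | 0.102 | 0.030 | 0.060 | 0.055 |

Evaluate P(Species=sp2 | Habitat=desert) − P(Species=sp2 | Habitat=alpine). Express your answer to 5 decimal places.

-0.18488

P(Habitat=desert) = 0.020 + 0.013 + 0.079 + 0.060 = 0.172; P(Species=sp2 | Habitat=desert) = 0.020/0.172 = 0.116279.
P(Habitat=alpine) = 0.078 + 0.081 + 0.045 + 0.055 = 0.259; P(Species=sp2 | Habitat=alpine) = 0.078/0.259 = 0.301158.
Difference = -0.18488.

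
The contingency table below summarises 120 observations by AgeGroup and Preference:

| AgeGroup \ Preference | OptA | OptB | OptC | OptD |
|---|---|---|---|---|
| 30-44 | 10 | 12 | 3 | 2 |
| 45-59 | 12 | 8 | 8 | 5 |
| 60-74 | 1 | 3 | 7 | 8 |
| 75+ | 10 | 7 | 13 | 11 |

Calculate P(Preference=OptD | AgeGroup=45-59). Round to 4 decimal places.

0.1515

Total with AgeGroup=45-59: 12 + 8 + 8 + 5 = 33.
P(Preference=OptD | AgeGroup=45-59) = 5/33 = 0.1515.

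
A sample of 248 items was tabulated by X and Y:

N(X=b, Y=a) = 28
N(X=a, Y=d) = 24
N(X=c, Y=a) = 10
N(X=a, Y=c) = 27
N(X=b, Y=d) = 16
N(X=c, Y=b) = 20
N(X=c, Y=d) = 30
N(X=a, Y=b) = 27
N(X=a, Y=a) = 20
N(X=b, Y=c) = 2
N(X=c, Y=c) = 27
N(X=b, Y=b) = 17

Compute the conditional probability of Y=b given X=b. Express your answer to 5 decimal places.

0.26984

Total with X=b: 28 + 17 + 2 + 16 = 63.
P(Y=b | X=b) = 17/63 = 0.26984.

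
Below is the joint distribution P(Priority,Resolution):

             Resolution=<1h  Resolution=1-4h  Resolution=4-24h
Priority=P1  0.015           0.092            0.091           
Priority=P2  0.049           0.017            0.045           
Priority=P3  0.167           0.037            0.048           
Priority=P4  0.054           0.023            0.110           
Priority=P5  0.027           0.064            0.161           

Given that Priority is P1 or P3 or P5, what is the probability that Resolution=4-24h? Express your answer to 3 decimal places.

P(Priority=P1) = 0.015 + 0.092 + 0.091 = 0.198.
P(Priority=P3) = 0.167 + 0.037 + 0.048 = 0.252.
P(Priority=P5) = 0.027 + 0.064 + 0.161 = 0.252.
P(Priority ∈ {P1, P3, P5}) = 0.198 + 0.252 + 0.252 = 0.702; P(Resolution=4-24h, Priority ∈ {P1, P3, P5}) = 0.091 + 0.048 + 0.161 = 0.300.
P(Resolution=4-24h | Priority ∈ {P1, P3, P5}) = 0.300/0.702 = 0.427.

0.427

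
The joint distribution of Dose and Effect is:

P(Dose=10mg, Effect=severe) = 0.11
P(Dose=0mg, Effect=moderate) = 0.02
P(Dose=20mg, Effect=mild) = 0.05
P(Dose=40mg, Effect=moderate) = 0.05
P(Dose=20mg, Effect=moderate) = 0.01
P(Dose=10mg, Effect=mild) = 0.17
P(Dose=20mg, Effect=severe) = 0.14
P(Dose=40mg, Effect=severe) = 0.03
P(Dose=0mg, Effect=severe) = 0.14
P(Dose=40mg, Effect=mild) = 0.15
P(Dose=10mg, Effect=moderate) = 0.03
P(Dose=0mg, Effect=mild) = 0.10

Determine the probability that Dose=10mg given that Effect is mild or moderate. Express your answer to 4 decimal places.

0.3448

P(Effect=mild) = 0.10 + 0.17 + 0.05 + 0.15 = 0.47.
P(Effect=moderate) = 0.02 + 0.03 + 0.01 + 0.05 = 0.11.
P(Effect ∈ {mild, moderate}) = 0.47 + 0.11 = 0.58; P(Dose=10mg, Effect ∈ {mild, moderate}) = 0.17 + 0.03 = 0.20.
P(Dose=10mg | Effect ∈ {mild, moderate}) = 0.20/0.58 = 0.3448.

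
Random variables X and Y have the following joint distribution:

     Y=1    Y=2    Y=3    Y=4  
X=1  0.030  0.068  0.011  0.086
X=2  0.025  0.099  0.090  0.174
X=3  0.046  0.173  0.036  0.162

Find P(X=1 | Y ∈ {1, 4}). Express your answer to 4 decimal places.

0.2218

P(Y=1) = 0.030 + 0.025 + 0.046 = 0.101.
P(Y=4) = 0.086 + 0.174 + 0.162 = 0.422.
P(Y ∈ {1, 4}) = 0.101 + 0.422 = 0.523; P(X=1, Y ∈ {1, 4}) = 0.030 + 0.086 = 0.116.
P(X=1 | Y ∈ {1, 4}) = 0.116/0.523 = 0.2218.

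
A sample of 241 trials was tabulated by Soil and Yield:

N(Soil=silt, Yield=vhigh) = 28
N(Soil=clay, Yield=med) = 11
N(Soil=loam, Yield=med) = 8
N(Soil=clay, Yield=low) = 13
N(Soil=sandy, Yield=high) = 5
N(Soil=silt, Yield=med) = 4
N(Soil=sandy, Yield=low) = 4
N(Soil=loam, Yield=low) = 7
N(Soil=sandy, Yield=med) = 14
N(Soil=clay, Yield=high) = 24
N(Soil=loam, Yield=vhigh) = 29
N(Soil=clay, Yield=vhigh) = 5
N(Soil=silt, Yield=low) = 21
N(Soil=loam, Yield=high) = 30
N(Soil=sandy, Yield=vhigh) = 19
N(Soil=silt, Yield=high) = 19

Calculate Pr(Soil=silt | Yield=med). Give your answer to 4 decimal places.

0.1081

Total with Yield=med: 14 + 8 + 11 + 4 = 37.
P(Soil=silt | Yield=med) = 4/37 = 0.1081.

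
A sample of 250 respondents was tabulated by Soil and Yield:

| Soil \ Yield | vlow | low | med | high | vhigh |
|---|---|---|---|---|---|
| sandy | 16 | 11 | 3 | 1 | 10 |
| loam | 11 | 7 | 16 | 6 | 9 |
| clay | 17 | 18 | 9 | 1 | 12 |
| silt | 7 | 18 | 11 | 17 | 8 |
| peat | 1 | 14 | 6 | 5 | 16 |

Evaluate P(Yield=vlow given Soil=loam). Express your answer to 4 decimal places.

0.2245

Total with Soil=loam: 11 + 7 + 16 + 6 + 9 = 49.
P(Yield=vlow | Soil=loam) = 11/49 = 0.2245.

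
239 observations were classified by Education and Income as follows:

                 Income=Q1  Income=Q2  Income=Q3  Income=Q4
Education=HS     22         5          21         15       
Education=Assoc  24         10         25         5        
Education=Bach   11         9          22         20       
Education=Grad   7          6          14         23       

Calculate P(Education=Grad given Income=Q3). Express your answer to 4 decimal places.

Total with Income=Q3: 21 + 25 + 22 + 14 = 82.
P(Education=Grad | Income=Q3) = 14/82 = 0.1707.

0.1707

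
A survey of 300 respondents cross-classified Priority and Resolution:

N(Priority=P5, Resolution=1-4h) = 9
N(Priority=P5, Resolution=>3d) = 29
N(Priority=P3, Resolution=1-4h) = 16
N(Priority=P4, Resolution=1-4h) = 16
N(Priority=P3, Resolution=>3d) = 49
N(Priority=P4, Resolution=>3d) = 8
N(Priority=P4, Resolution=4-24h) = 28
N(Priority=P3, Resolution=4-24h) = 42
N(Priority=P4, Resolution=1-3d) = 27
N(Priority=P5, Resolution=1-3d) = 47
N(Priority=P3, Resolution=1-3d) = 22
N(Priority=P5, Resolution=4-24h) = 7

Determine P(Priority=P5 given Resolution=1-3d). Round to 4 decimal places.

Total with Resolution=1-3d: 22 + 27 + 47 = 96.
P(Priority=P5 | Resolution=1-3d) = 47/96 = 0.4896.

0.4896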